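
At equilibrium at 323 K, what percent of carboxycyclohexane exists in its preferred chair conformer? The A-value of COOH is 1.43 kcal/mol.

90.3%

One chair has the carboxyl group axial (E = 1.43 kcal/mol) and the other has it equatorial (E = 0).
ΔG = 1.43 kcal/mol between the two chairs.
K = exp(ΔG/RT) with R = 1.987×10⁻³ kcal mol⁻¹ K⁻¹ and T = 323 K gives K ≈ 9.28.
Fraction in the lower-energy chair = K/(K+1) = 90.3%.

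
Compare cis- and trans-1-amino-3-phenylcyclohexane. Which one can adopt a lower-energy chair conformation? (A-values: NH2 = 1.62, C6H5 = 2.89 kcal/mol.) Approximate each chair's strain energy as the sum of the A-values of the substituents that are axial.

At 1,3 positions (parity same): cis → (e,e or a,a); trans → (a,e or e,a).
Best chair for cis: E = 0.00 kcal/mol; best chair for trans: E = 1.62 kcal/mol.
The cis isomer is lower by 1.62 kcal/mol.

cis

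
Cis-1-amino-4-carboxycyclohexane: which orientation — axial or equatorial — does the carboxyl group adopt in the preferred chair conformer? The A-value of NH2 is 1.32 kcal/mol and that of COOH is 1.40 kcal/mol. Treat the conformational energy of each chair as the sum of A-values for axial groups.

C1 and C4 have opposite parity, so for the cis isomer the two substituents are one axial and one equatorial in each chair.
Chair I (amino axial, carboxyl equatorial): E = 1.32 kcal/mol.
Chair II (amino equatorial, carboxyl axial): E = 1.40 kcal/mol.
Chair I is the more stable (lower-energy) conformer, and in that chair the carboxyl group is equatorial.

equatorial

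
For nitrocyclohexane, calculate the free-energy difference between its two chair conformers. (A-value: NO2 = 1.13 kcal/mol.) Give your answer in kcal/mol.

1.13 kcal/mol

A monosubstituted cyclohexane has one chair with the nitro group axial (E = A = 1.13 kcal/mol) and one with it equatorial (E = 0).
ΔE = 1.13 − 0 = 1.13 kcal/mol.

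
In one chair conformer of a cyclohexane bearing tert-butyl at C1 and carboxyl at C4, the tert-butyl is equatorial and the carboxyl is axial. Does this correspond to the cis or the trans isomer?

cis

C1 and C4 have opposite parity, so their axial bonds point in opposite directions.
With opposite-parity carbons, two substituents on the same face are one axial and one equatorial; opposite faces give both axial or both equatorial.
Here the groups are equatorial/axial → same face → cis.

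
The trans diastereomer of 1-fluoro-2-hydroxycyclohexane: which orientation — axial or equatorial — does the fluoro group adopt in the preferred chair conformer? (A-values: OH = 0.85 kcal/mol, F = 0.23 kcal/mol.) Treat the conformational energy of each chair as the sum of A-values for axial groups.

C1 and C2 have opposite parity, so for the trans isomer the two substituents are e,e in one chair and a,a in the other.
Chair I (hydroxyl axial, fluoro axial): E = 1.08 kcal/mol.
Chair II (hydroxyl equatorial, fluoro equatorial): E = 0.00 kcal/mol.
Chair II is the more stable (lower-energy) conformer, and in that chair the fluoro group is equatorial.

equatorial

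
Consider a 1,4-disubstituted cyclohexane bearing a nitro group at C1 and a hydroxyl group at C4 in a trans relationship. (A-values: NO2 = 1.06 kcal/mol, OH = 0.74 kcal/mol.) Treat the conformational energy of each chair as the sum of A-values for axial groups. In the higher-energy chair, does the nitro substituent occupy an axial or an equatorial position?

axial

C1 and C4 have opposite parity, so for the trans isomer the two substituents are e,e in one chair and a,a in the other.
Chair I (nitro axial, hydroxyl axial): E = 1.80 kcal/mol.
Chair II (nitro equatorial, hydroxyl equatorial): E = 0.00 kcal/mol.
Chair I is the less stable (higher-energy) conformer, and in that chair the nitro group is axial.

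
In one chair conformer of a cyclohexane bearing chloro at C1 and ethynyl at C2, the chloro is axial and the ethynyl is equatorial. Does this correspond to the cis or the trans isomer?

C1 and C2 have opposite parity, so their axial bonds point in opposite directions.
With opposite-parity carbons, two substituents on the same face are one axial and one equatorial; opposite faces give both axial or both equatorial.
Here the groups are axial/equatorial → same face → cis.

cis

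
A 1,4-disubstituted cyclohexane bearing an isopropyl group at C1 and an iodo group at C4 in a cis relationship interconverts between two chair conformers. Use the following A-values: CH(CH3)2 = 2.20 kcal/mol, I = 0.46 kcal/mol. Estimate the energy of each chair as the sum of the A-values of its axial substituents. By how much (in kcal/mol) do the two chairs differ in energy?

1.74 kcal/mol

C1 and C4 have opposite parity, so for the cis isomer the two substituents are one axial and one equatorial in each chair.
Chair I (isopropyl axial, iodo equatorial): E = 2.20 kcal/mol.
Chair II (isopropyl equatorial, iodo axial): E = 0.46 kcal/mol.
ΔE = 2.20 − 0.46 = 1.74 kcal/mol; chair II is more stable.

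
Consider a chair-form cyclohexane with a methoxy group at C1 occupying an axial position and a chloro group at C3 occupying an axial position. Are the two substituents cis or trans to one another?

C1 and C3 have the same parity, so their axial bonds point in the same direction.
With same-parity carbons, two substituents on the same face are both axial or both equatorial; opposite faces give one of each.
Here the groups are axial/axial → same face → cis.

cis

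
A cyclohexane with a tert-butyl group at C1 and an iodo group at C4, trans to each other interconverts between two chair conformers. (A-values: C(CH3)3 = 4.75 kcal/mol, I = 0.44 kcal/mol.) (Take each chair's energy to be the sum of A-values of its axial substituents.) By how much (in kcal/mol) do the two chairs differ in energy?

5.19 kcal/mol

C1 and C4 have opposite parity, so for the trans isomer the two substituents are e,e in one chair and a,a in the other.
Chair I (tert-butyl axial, iodo axial): E = 5.19 kcal/mol.
Chair II (tert-butyl equatorial, iodo equatorial): E = 0.00 kcal/mol.
ΔE = 5.19 − 0.00 = 5.19 kcal/mol; chair II is more stable.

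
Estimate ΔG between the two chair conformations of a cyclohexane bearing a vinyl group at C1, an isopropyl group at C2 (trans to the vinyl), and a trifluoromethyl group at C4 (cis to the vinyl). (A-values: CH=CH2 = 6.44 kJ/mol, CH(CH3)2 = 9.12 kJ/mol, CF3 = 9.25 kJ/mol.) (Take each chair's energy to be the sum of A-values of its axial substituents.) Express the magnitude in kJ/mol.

6.31 kJ/mol

Chair I (vinyl axial, isopropyl axial, trifluoromethyl equatorial): E = 15.56 kJ/mol.
Chair II (vinyl equatorial, isopropyl equatorial, trifluoromethyl axial): E = 9.25 kJ/mol.
ΔE = 15.56 − 9.25 = 6.31 kJ/mol; chair II is more stable.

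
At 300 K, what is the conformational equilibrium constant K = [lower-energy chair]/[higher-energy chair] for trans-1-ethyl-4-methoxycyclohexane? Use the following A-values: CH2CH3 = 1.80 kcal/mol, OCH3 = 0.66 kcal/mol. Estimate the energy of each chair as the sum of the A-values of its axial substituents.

K ≈ 62.0

C1 and C4 have opposite parity, so for the trans isomer the two substituents are e,e in one chair and a,a in the other.
Chair I (ethyl axial, methoxy axial): E = 2.46 kcal/mol; chair II (ethyl equatorial, methoxy equatorial): E = 0.00 kcal/mol.
ΔG = 2.46 kcal/mol between the two chairs.
K = exp(ΔG/RT) with R = 1.987×10⁻³ kcal mol⁻¹ K⁻¹ and T = 300 K gives K ≈ 62.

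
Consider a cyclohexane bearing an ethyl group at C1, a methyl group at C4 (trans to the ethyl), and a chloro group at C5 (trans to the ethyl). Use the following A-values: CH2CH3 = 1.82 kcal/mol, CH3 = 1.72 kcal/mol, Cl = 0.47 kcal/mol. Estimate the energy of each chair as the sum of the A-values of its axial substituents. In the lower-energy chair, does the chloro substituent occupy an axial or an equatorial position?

Chair I (ethyl axial, methyl axial, chloro equatorial): E = 3.54 kcal/mol.
Chair II (ethyl equatorial, methyl equatorial, chloro axial): E = 0.47 kcal/mol.
Chair II is the more stable (lower-energy) conformer, and in that chair the chloro group is axial.

axial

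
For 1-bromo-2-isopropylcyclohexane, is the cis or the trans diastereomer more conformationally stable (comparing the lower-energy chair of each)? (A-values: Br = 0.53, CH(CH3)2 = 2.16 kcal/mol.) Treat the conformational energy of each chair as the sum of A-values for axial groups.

At 1,2 positions (parity opposite): cis → (a,e or e,a); trans → (e,e or a,a).
Best chair for cis: E = 0.53 kcal/mol; best chair for trans: E = 0.00 kcal/mol.
The trans isomer is lower by 0.53 kcal/mol.

trans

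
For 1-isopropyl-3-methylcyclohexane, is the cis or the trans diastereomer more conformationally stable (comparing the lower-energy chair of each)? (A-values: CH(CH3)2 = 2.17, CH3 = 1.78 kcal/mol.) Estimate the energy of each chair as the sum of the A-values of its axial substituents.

cis

At 1,3 positions (parity same): cis → (e,e or a,a); trans → (a,e or e,a).
Best chair for cis: E = 0.00 kcal/mol; best chair for trans: E = 1.78 kcal/mol.
The cis isomer is lower by 1.78 kcal/mol.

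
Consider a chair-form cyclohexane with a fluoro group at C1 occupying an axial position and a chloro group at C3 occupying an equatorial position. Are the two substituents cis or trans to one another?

trans

C1 and C3 have the same parity, so their axial bonds point in the same direction.
With same-parity carbons, two substituents on the same face are both axial or both equatorial; opposite faces give one of each.
Here the groups are axial/equatorial → opposite face → trans.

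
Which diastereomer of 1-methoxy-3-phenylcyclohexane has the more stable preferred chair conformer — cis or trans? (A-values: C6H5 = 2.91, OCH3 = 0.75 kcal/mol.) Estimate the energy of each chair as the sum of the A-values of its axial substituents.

cis

At 1,3 positions (parity same): cis → (e,e or a,a); trans → (a,e or e,a).
Best chair for cis: E = 0.00 kcal/mol; best chair for trans: E = 0.75 kcal/mol.
The cis isomer is lower by 0.75 kcal/mol.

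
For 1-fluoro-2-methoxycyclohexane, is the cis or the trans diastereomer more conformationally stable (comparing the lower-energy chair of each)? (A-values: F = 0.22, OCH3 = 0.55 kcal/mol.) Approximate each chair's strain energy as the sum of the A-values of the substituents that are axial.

trans

At 1,2 positions (parity opposite): cis → (a,e or e,a); trans → (e,e or a,a).
Best chair for cis: E = 0.22 kcal/mol; best chair for trans: E = 0.00 kcal/mol.
The trans isomer is lower by 0.22 kcal/mol.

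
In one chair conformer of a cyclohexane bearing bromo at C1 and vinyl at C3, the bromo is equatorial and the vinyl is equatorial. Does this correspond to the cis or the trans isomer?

C1 and C3 have the same parity, so their axial bonds point in the same direction.
With same-parity carbons, two substituents on the same face are both axial or both equatorial; opposite faces give one of each.
Here the groups are equatorial/equatorial → same face → cis.

cis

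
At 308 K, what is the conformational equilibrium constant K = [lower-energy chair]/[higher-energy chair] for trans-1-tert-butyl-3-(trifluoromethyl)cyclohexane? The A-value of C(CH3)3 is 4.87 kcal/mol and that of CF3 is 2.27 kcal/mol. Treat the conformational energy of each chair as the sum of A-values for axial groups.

C1 and C3 have the same parity, so for the trans isomer the two substituents are one axial and one equatorial in each chair.
Chair I (tert-butyl axial, trifluoromethyl equatorial): E = 4.87 kcal/mol; chair II (tert-butyl equatorial, trifluoromethyl axial): E = 2.27 kcal/mol.
ΔG = 2.60 kcal/mol between the two chairs.
K = exp(ΔG/RT) with R = 1.987×10⁻³ kcal mol⁻¹ K⁻¹ and T = 308 K gives K ≈ 70.

K ≈ 70.0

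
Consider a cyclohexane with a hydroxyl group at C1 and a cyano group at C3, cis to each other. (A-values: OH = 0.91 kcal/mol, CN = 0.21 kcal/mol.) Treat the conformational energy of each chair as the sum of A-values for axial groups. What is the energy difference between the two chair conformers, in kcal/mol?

C1 and C3 have the same parity, so for the cis isomer the two substituents are e,e in one chair and a,a in the other.
Chair I (hydroxyl axial, cyano axial): E = 1.12 kcal/mol.
Chair II (hydroxyl equatorial, cyano equatorial): E = 0.00 kcal/mol.
ΔE = 1.12 − 0.00 = 1.12 kcal/mol; chair II is more stable.

1.12 kcal/mol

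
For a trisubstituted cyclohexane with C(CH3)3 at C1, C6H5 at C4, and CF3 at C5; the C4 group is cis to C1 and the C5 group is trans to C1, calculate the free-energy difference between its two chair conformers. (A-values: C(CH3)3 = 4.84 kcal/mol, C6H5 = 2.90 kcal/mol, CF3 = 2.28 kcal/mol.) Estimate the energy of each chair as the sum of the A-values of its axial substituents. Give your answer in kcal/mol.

0.34 kcal/mol

Chair I (tert-butyl axial, phenyl equatorial, trifluoromethyl equatorial): E = 4.84 kcal/mol.
Chair II (tert-butyl equatorial, phenyl axial, trifluoromethyl axial): E = 5.18 kcal/mol.
ΔE = 5.18 − 4.84 = 0.34 kcal/mol; chair I is more stable.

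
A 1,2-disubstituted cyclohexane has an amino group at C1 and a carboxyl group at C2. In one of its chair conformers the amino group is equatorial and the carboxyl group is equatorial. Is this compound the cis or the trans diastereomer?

trans

C1 and C2 have opposite parity, so their axial bonds point in opposite directions.
With opposite-parity carbons, two substituents on the same face are one axial and one equatorial; opposite faces give both axial or both equatorial.
Here the groups are equatorial/equatorial → opposite face → trans.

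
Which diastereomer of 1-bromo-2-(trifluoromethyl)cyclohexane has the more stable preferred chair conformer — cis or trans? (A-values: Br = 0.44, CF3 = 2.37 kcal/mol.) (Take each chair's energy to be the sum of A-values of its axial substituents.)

trans

At 1,2 positions (parity opposite): cis → (a,e or e,a); trans → (e,e or a,a).
Best chair for cis: E = 0.44 kcal/mol; best chair for trans: E = 0.00 kcal/mol.
The trans isomer is lower by 0.44 kcal/mol.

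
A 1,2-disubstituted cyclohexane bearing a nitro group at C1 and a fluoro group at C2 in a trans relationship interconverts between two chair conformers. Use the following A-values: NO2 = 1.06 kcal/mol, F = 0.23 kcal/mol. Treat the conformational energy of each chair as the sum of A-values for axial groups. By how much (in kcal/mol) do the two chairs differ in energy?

C1 and C2 have opposite parity, so for the trans isomer the two substituents are e,e in one chair and a,a in the other.
Chair I (nitro axial, fluoro axial): E = 1.29 kcal/mol.
Chair II (nitro equatorial, fluoro equatorial): E = 0.00 kcal/mol.
ΔE = 1.29 − 0.00 = 1.29 kcal/mol; chair II is more stable.

1.29 kcal/mol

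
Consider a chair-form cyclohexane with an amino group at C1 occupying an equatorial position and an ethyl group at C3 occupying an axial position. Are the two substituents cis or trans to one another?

trans

C1 and C3 have the same parity, so their axial bonds point in the same direction.
With same-parity carbons, two substituents on the same face are both axial or both equatorial; opposite faces give one of each.
Here the groups are equatorial/axial → opposite face → trans.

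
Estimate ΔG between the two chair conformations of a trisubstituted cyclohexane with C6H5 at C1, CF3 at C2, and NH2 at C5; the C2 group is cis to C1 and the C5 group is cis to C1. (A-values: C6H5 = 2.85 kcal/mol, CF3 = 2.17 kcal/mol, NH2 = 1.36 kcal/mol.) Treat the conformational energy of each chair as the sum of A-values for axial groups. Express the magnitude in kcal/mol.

Chair I (phenyl axial, trifluoromethyl equatorial, amino axial): E = 4.21 kcal/mol.
Chair II (phenyl equatorial, trifluoromethyl axial, amino equatorial): E = 2.17 kcal/mol.
ΔE = 4.21 − 2.17 = 2.04 kcal/mol; chair II is more stable.

2.04 kcal/mol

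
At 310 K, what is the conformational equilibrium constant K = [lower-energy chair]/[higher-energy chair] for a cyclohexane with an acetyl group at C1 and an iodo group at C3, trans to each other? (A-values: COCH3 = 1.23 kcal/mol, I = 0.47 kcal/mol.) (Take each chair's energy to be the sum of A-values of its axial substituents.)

C1 and C3 have the same parity, so for the trans isomer the two substituents are one axial and one equatorial in each chair.
Chair I (acetyl axial, iodo equatorial): E = 1.23 kcal/mol; chair II (acetyl equatorial, iodo axial): E = 0.47 kcal/mol.
ΔG = 0.76 kcal/mol between the two chairs.
K = exp(ΔG/RT) with R = 1.987×10⁻³ kcal mol⁻¹ K⁻¹ and T = 310 K gives K ≈ 3.43.

K ≈ 3.43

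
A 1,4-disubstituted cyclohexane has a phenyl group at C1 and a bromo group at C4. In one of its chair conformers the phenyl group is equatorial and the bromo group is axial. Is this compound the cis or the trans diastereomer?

cis

C1 and C4 have opposite parity, so their axial bonds point in opposite directions.
With opposite-parity carbons, two substituents on the same face are one axial and one equatorial; opposite faces give both axial or both equatorial.
Here the groups are equatorial/axial → same face → cis.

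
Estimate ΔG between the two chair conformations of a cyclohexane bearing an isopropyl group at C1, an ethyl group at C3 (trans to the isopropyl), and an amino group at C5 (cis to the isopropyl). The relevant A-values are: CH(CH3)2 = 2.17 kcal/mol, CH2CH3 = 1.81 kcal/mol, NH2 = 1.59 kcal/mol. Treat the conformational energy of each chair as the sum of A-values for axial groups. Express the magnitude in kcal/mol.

Chair I (isopropyl axial, ethyl equatorial, amino axial): E = 3.76 kcal/mol.
Chair II (isopropyl equatorial, ethyl axial, amino equatorial): E = 1.81 kcal/mol.
ΔE = 3.76 − 1.81 = 1.95 kcal/mol; chair II is more stable.

1.95 kcal/mol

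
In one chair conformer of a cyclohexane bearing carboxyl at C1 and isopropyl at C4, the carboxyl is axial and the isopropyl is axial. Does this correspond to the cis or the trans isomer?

trans

C1 and C4 have opposite parity, so their axial bonds point in opposite directions.
With opposite-parity carbons, two substituents on the same face are one axial and one equatorial; opposite faces give both axial or both equatorial.
Here the groups are axial/axial → opposite face → trans.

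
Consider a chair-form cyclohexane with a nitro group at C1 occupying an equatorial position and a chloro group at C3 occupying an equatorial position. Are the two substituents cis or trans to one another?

C1 and C3 have the same parity, so their axial bonds point in the same direction.
With same-parity carbons, two substituents on the same face are both axial or both equatorial; opposite faces give one of each.
Here the groups are equatorial/equatorial → same face → cis.

cis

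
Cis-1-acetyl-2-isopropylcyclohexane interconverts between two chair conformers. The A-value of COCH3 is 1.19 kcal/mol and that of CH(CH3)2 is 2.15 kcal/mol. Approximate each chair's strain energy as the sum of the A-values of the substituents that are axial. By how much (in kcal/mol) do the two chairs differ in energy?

0.96 kcal/mol

C1 and C2 have opposite parity, so for the cis isomer the two substituents are one axial and one equatorial in each chair.
Chair I (acetyl axial, isopropyl equatorial): E = 1.19 kcal/mol.
Chair II (acetyl equatorial, isopropyl axial): E = 2.15 kcal/mol.
ΔE = 2.15 − 1.19 = 0.96 kcal/mol; chair I is more stable.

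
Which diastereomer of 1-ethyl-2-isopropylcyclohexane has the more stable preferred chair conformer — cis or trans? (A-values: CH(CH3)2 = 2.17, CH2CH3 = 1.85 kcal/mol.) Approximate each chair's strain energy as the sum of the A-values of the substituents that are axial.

At 1,2 positions (parity opposite): cis → (a,e or e,a); trans → (e,e or a,a).
Best chair for cis: E = 1.85 kcal/mol; best chair for trans: E = 0.00 kcal/mol.
The trans isomer is lower by 1.85 kcal/mol.

trans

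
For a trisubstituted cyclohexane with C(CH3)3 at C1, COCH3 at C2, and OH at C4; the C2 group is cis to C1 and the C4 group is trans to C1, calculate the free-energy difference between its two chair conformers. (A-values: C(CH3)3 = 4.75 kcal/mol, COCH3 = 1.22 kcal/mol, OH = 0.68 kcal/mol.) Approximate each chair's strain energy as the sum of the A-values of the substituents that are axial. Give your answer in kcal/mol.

4.21 kcal/mol

Chair I (tert-butyl axial, acetyl equatorial, hydroxyl axial): E = 5.43 kcal/mol.
Chair II (tert-butyl equatorial, acetyl axial, hydroxyl equatorial): E = 1.22 kcal/mol.
ΔE = 5.43 − 1.22 = 4.21 kcal/mol; chair II is more stable.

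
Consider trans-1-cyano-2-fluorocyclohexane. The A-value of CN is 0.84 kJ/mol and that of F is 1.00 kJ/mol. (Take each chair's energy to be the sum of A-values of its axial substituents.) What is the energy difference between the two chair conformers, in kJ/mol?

1.84 kJ/mol

C1 and C2 have opposite parity, so for the trans isomer the two substituents are e,e in one chair and a,a in the other.
Chair I (cyano axial, fluoro axial): E = 1.84 kJ/mol.
Chair II (cyano equatorial, fluoro equatorial): E = 0.00 kJ/mol.
ΔE = 1.84 − 0.00 = 1.84 kJ/mol; chair II is more stable.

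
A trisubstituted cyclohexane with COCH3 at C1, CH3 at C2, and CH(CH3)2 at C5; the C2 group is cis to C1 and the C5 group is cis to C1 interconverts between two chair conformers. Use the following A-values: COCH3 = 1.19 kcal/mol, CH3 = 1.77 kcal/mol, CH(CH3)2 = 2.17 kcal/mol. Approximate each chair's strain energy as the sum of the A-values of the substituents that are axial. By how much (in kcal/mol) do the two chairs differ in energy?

1.59 kcal/mol

Chair I (acetyl axial, methyl equatorial, isopropyl axial): E = 3.36 kcal/mol.
Chair II (acetyl equatorial, methyl axial, isopropyl equatorial): E = 1.77 kcal/mol.
ΔE = 3.36 − 1.77 = 1.59 kcal/mol; chair II is more stable.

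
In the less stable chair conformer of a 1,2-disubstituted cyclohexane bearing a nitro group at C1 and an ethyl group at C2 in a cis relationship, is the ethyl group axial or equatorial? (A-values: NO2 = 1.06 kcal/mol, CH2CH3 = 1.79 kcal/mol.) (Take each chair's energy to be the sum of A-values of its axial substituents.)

C1 and C2 have opposite parity, so for the cis isomer the two substituents are one axial and one equatorial in each chair.
Chair I (nitro axial, ethyl equatorial): E = 1.06 kcal/mol.
Chair II (nitro equatorial, ethyl axial): E = 1.79 kcal/mol.
Chair II is the less stable (higher-energy) conformer, and in that chair the ethyl group is axial.

axial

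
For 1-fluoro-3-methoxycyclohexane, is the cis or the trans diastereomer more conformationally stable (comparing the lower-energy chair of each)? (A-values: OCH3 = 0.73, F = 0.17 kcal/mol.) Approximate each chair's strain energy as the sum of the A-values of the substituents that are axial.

cis

At 1,3 positions (parity same): cis → (e,e or a,a); trans → (a,e or e,a).
Best chair for cis: E = 0.00 kcal/mol; best chair for trans: E = 0.17 kcal/mol.
The cis isomer is lower by 0.17 kcal/mol.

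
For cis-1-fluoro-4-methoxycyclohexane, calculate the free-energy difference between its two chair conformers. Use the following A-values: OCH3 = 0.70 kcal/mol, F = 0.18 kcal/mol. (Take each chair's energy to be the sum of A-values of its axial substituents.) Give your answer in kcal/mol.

C1 and C4 have opposite parity, so for the cis isomer the two substituents are one axial and one equatorial in each chair.
Chair I (methoxy axial, fluoro equatorial): E = 0.70 kcal/mol.
Chair II (methoxy equatorial, fluoro axial): E = 0.18 kcal/mol.
ΔE = 0.70 − 0.18 = 0.52 kcal/mol; chair II is more stable.

0.52 kcal/mol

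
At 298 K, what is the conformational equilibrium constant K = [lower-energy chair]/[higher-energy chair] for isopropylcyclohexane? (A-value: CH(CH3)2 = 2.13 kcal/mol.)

One chair has the isopropyl group axial (E = 2.13 kcal/mol) and the other has it equatorial (E = 0).
ΔG = 2.13 kcal/mol between the two chairs.
K = exp(ΔG/RT) with R = 1.987×10⁻³ kcal mol⁻¹ K⁻¹ and T = 298 K gives K ≈ 36.5.

K ≈ 36.5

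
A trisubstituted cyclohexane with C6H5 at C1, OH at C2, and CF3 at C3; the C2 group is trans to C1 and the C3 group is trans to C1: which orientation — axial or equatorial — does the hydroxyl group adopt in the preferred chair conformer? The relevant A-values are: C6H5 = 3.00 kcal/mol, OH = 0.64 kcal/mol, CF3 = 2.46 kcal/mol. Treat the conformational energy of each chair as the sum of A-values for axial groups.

Chair I (phenyl axial, hydroxyl axial, trifluoromethyl equatorial): E = 3.64 kcal/mol.
Chair II (phenyl equatorial, hydroxyl equatorial, trifluoromethyl axial): E = 2.46 kcal/mol.
Chair II is the more stable (lower-energy) conformer, and in that chair the hydroxyl group is equatorial.

equatorial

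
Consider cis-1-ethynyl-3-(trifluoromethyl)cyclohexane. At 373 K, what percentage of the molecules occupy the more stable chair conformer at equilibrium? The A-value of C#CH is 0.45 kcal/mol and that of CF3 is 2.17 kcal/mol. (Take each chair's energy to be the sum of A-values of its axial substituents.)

97.2%

C1 and C3 have the same parity, so for the cis isomer the two substituents are e,e in one chair and a,a in the other.
Chair I (ethynyl axial, trifluoromethyl axial): E = 2.62 kcal/mol; chair II (ethynyl equatorial, trifluoromethyl equatorial): E = 0.00 kcal/mol.
ΔG = 2.62 kcal/mol between the two chairs.
K = exp(ΔG/RT) with R = 1.987×10⁻³ kcal mol⁻¹ K⁻¹ and T = 373 K gives K ≈ 34.3.
Fraction in the lower-energy chair = K/(K+1) = 97.2%.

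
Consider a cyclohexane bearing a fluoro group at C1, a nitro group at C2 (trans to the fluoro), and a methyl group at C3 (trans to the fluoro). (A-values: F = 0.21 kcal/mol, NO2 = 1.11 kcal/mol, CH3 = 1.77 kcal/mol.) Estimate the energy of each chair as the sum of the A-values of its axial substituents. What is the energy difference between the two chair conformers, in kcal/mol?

0.45 kcal/mol

Chair I (fluoro axial, nitro axial, methyl equatorial): E = 1.32 kcal/mol.
Chair II (fluoro equatorial, nitro equatorial, methyl axial): E = 1.77 kcal/mol.
ΔE = 1.77 − 1.32 = 0.45 kcal/mol; chair I is more stable.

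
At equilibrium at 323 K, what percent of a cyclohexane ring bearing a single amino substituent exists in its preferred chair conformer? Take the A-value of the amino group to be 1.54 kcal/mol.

91.7%

One chair has the amino group axial (E = 1.54 kcal/mol) and the other has it equatorial (E = 0).
ΔG = 1.54 kcal/mol between the two chairs.
K = exp(ΔG/RT) with R = 1.987×10⁻³ kcal mol⁻¹ K⁻¹ and T = 323 K gives K ≈ 11.
Fraction in the lower-energy chair = K/(K+1) = 91.7%.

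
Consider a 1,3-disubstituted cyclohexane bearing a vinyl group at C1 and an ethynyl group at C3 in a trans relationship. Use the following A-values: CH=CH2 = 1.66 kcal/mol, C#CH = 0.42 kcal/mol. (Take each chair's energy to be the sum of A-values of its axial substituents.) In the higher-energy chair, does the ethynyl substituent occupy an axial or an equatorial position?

equatorial

C1 and C3 have the same parity, so for the trans isomer the two substituents are one axial and one equatorial in each chair.
Chair I (vinyl axial, ethynyl equatorial): E = 1.66 kcal/mol.
Chair II (vinyl equatorial, ethynyl axial): E = 0.42 kcal/mol.
Chair I is the less stable (higher-energy) conformer, and in that chair the ethynyl group is equatorial.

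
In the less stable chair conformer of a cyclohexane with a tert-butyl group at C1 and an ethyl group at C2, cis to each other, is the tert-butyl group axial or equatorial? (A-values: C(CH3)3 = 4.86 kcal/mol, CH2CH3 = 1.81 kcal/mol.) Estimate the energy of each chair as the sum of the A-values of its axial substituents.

C1 and C2 have opposite parity, so for the cis isomer the two substituents are one axial and one equatorial in each chair.
Chair I (tert-butyl axial, ethyl equatorial): E = 4.86 kcal/mol.
Chair II (tert-butyl equatorial, ethyl axial): E = 1.81 kcal/mol.
Chair I is the less stable (higher-energy) conformer, and in that chair the tert-butyl group is axial.

axial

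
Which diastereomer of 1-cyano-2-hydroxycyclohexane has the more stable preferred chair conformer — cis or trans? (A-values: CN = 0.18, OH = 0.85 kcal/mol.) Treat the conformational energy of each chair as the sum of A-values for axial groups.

At 1,2 positions (parity opposite): cis → (a,e or e,a); trans → (e,e or a,a).
Best chair for cis: E = 0.18 kcal/mol; best chair for trans: E = 0.00 kcal/mol.
The trans isomer is lower by 0.18 kcal/mol.

trans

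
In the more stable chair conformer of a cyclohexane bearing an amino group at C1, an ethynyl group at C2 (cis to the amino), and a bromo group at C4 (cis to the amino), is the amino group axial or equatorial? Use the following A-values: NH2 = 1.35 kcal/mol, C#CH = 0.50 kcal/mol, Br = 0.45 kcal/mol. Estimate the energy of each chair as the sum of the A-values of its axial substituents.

equatorial

Chair I (amino axial, ethynyl equatorial, bromo equatorial): E = 1.35 kcal/mol.
Chair II (amino equatorial, ethynyl axial, bromo axial): E = 0.95 kcal/mol.
Chair II is the more stable (lower-energy) conformer, and in that chair the amino group is equatorial.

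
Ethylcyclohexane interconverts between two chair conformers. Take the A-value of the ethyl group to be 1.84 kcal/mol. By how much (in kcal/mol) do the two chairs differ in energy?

1.84 kcal/mol

A monosubstituted cyclohexane has one chair with the ethyl group axial (E = A = 1.84 kcal/mol) and one with it equatorial (E = 0).
ΔE = 1.84 − 0 = 1.84 kcal/mol.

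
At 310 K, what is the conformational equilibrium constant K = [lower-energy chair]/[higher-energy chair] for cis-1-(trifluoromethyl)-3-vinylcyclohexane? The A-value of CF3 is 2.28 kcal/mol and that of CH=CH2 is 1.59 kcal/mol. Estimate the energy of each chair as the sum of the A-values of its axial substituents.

C1 and C3 have the same parity, so for the cis isomer the two substituents are e,e in one chair and a,a in the other.
Chair I (trifluoromethyl axial, vinyl axial): E = 3.87 kcal/mol; chair II (trifluoromethyl equatorial, vinyl equatorial): E = 0.00 kcal/mol.
ΔG = 3.87 kcal/mol between the two chairs.
K = exp(ΔG/RT) with R = 1.987×10⁻³ kcal mol⁻¹ K⁻¹ and T = 310 K gives K ≈ 535.

K ≈ 535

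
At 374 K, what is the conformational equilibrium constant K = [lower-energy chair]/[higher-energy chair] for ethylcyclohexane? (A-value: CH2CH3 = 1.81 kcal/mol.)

K ≈ 11.4

One chair has the ethyl group axial (E = 1.81 kcal/mol) and the other has it equatorial (E = 0).
ΔG = 1.81 kcal/mol between the two chairs.
K = exp(ΔG/RT) with R = 1.987×10⁻³ kcal mol⁻¹ K⁻¹ and T = 374 K gives K ≈ 11.4.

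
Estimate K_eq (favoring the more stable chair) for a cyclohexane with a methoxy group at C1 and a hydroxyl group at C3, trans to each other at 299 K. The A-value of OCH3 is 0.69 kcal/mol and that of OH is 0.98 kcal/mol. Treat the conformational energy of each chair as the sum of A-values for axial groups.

C1 and C3 have the same parity, so for the trans isomer the two substituents are one axial and one equatorial in each chair.
Chair I (methoxy axial, hydroxyl equatorial): E = 0.69 kcal/mol; chair II (methoxy equatorial, hydroxyl axial): E = 0.98 kcal/mol.
ΔG = 0.29 kcal/mol between the two chairs.
K = exp(ΔG/RT) with R = 1.987×10⁻³ kcal mol⁻¹ K⁻¹ and T = 299 K gives K ≈ 1.63.

K ≈ 1.63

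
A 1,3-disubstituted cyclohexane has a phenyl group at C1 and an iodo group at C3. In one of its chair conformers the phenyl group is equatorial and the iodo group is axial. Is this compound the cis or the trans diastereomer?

trans

C1 and C3 have the same parity, so their axial bonds point in the same direction.
With same-parity carbons, two substituents on the same face are both axial or both equatorial; opposite faces give one of each.
Here the groups are equatorial/axial → opposite face → trans.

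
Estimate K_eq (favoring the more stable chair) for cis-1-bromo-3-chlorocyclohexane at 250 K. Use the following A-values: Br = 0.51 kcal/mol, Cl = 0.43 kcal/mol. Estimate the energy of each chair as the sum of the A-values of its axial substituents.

C1 and C3 have the same parity, so for the cis isomer the two substituents are e,e in one chair and a,a in the other.
Chair I (bromo axial, chloro axial): E = 0.94 kcal/mol; chair II (bromo equatorial, chloro equatorial): E = 0.00 kcal/mol.
ΔG = 0.94 kcal/mol between the two chairs.
K = exp(ΔG/RT) with R = 1.987×10⁻³ kcal mol⁻¹ K⁻¹ and T = 250 K gives K ≈ 6.63.

K ≈ 6.63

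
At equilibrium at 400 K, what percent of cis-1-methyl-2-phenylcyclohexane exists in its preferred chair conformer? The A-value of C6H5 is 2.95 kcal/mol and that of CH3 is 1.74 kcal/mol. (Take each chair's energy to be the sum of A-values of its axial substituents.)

82.1%

C1 and C2 have opposite parity, so for the cis isomer the two substituents are one axial and one equatorial in each chair.
Chair I (phenyl axial, methyl equatorial): E = 2.95 kcal/mol; chair II (phenyl equatorial, methyl axial): E = 1.74 kcal/mol.
ΔG = 1.21 kcal/mol between the two chairs.
K = exp(ΔG/RT) with R = 1.987×10⁻³ kcal mol⁻¹ K⁻¹ and T = 400 K gives K ≈ 4.58.
Fraction in the lower-energy chair = K/(K+1) = 82.1%.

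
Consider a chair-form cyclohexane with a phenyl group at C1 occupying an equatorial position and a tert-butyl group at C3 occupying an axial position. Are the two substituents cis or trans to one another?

C1 and C3 have the same parity, so their axial bonds point in the same direction.
With same-parity carbons, two substituents on the same face are both axial or both equatorial; opposite faces give one of each.
Here the groups are equatorial/axial → opposite face → trans.

trans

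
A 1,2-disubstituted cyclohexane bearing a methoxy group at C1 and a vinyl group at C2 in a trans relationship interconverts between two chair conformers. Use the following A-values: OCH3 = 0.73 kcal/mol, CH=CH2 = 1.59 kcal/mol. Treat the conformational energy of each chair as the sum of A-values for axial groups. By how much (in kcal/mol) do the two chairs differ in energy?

C1 and C2 have opposite parity, so for the trans isomer the two substituents are e,e in one chair and a,a in the other.
Chair I (methoxy axial, vinyl axial): E = 2.32 kcal/mol.
Chair II (methoxy equatorial, vinyl equatorial): E = 0.00 kcal/mol.
ΔE = 2.32 − 0.00 = 2.32 kcal/mol; chair II is more stable.

2.32 kcal/mol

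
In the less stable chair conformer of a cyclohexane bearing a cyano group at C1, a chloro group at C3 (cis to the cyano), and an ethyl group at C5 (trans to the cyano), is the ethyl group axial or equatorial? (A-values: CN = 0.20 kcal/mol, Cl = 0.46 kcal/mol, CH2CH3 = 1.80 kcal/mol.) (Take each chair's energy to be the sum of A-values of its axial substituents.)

Chair I (cyano axial, chloro axial, ethyl equatorial): E = 0.66 kcal/mol.
Chair II (cyano equatorial, chloro equatorial, ethyl axial): E = 1.80 kcal/mol.
Chair II is the less stable (higher-energy) conformer, and in that chair the ethyl group is axial.

axial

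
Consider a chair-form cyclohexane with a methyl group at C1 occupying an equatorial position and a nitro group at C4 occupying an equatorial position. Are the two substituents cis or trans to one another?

C1 and C4 have opposite parity, so their axial bonds point in opposite directions.
With opposite-parity carbons, two substituents on the same face are one axial and one equatorial; opposite faces give both axial or both equatorial.
Here the groups are equatorial/equatorial → opposite face → trans.

trans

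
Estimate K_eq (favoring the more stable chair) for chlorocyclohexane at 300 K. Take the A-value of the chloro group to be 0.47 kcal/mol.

One chair has the chloro group axial (E = 0.47 kcal/mol) and the other has it equatorial (E = 0).
ΔG = 0.47 kcal/mol between the two chairs.
K = exp(ΔG/RT) with R = 1.987×10⁻³ kcal mol⁻¹ K⁻¹ and T = 300 K gives K ≈ 2.2.

K ≈ 2.20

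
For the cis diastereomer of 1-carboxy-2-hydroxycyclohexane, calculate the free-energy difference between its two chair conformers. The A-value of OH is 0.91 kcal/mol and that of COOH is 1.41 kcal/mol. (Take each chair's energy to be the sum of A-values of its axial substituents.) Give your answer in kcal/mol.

0.50 kcal/mol

C1 and C2 have opposite parity, so for the cis isomer the two substituents are one axial and one equatorial in each chair.
Chair I (hydroxyl axial, carboxyl equatorial): E = 0.91 kcal/mol.
Chair II (hydroxyl equatorial, carboxyl axial): E = 1.41 kcal/mol.
ΔE = 1.41 − 0.91 = 0.50 kcal/mol; chair I is more stable.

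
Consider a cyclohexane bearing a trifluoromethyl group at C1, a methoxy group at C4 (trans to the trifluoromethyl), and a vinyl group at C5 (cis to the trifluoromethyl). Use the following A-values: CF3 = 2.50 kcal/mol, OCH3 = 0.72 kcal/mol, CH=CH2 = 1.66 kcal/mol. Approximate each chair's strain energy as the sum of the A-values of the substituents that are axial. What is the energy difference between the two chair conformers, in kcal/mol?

4.88 kcal/mol

Chair I (trifluoromethyl axial, methoxy axial, vinyl axial): E = 4.88 kcal/mol.
Chair II (trifluoromethyl equatorial, methoxy equatorial, vinyl equatorial): E = 0.00 kcal/mol.
ΔE = 4.88 − 0.00 = 4.88 kcal/mol; chair II is more stable.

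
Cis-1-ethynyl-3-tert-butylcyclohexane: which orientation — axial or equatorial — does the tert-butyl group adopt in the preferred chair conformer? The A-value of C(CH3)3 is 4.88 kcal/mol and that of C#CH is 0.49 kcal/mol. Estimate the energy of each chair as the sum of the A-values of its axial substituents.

C1 and C3 have the same parity, so for the cis isomer the two substituents are e,e in one chair and a,a in the other.
Chair I (tert-butyl axial, ethynyl axial): E = 5.37 kcal/mol.
Chair II (tert-butyl equatorial, ethynyl equatorial): E = 0.00 kcal/mol.
Chair II is the more stable (lower-energy) conformer, and in that chair the tert-butyl group is equatorial.

equatorial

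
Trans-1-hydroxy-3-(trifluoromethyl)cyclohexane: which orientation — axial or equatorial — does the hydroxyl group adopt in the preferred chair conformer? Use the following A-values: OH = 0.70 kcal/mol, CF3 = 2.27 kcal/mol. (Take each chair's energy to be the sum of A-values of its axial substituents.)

axial

C1 and C3 have the same parity, so for the trans isomer the two substituents are one axial and one equatorial in each chair.
Chair I (hydroxyl axial, trifluoromethyl equatorial): E = 0.70 kcal/mol.
Chair II (hydroxyl equatorial, trifluoromethyl axial): E = 2.27 kcal/mol.
Chair I is the more stable (lower-energy) conformer, and in that chair the hydroxyl group is axial.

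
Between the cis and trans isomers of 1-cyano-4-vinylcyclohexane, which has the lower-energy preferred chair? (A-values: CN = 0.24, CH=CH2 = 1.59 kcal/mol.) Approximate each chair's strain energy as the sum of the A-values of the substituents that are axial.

At 1,4 positions (parity opposite): cis → (a,e or e,a); trans → (e,e or a,a).
Best chair for cis: E = 0.24 kcal/mol; best chair for trans: E = 0.00 kcal/mol.
The trans isomer is lower by 0.24 kcal/mol.

trans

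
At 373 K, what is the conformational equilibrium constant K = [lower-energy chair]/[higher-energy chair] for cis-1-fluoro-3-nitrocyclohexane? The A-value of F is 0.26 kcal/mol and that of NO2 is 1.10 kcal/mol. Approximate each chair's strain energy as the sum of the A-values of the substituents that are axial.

C1 and C3 have the same parity, so for the cis isomer the two substituents are e,e in one chair and a,a in the other.
Chair I (fluoro axial, nitro axial): E = 1.36 kcal/mol; chair II (fluoro equatorial, nitro equatorial): E = 0.00 kcal/mol.
ΔG = 1.36 kcal/mol between the two chairs.
K = exp(ΔG/RT) with R = 1.987×10⁻³ kcal mol⁻¹ K⁻¹ and T = 373 K gives K ≈ 6.27.

K ≈ 6.27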